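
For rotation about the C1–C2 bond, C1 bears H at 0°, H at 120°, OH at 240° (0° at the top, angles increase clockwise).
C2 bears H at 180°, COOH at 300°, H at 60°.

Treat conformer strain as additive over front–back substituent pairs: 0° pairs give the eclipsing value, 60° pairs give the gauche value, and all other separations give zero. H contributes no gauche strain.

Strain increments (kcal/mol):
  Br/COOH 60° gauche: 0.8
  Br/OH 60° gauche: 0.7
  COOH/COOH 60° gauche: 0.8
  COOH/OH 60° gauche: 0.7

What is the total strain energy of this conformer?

0.7 kcal/mol

This conformer (staggered): OH(240°)/COOH(300°) gauche 0.7 → 0.7 kcal/mol.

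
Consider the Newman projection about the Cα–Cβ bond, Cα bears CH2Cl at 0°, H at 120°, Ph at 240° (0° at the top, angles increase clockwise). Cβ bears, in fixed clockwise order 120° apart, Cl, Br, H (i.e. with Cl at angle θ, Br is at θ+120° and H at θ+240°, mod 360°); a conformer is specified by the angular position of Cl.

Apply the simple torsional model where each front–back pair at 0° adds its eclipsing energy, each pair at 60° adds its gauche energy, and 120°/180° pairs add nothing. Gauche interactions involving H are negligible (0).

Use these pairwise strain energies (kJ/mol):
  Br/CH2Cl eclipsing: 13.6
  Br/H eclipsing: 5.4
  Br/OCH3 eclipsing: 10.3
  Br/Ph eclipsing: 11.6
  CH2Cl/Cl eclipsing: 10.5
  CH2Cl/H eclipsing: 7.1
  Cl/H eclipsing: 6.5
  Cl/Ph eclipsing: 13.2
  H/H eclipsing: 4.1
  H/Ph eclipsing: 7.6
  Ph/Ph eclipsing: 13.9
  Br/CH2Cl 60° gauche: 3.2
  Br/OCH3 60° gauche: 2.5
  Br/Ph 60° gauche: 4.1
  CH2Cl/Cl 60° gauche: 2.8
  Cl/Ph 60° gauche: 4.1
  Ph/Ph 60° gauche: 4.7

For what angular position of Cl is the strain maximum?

Cl at 0° (eclipsed): CH2Cl(0°)/Cl(0°) eclipsed 10.5; H(120°)/Br(120°) eclipsed 5.4; Ph(240°)/H(240°) eclipsed 7.6 → 23.5 kJ/mol.
Cl at 60° (staggered): CH2Cl(0°)/Cl(60°) gauche 2.8; Ph(240°)/Br(180°) gauche 4.1 → 6.9 kJ/mol.
Cl at 120° (eclipsed): CH2Cl(0°)/H(0°) eclipsed 7.1; H(120°)/Cl(120°) eclipsed 6.5; Ph(240°)/Br(240°) eclipsed 11.6 → 25.2 kJ/mol.
Cl at 180° (staggered): CH2Cl(0°)/Br(300°) gauche 3.2; Ph(240°)/Cl(180°) gauche 4.1; Ph(240°)/Br(300°) gauche 4.1 → 11.4 kJ/mol.
Cl at 240° (eclipsed): CH2Cl(0°)/Br(0°) eclipsed 13.6; H(120°)/H(120°) eclipsed 4.1; Ph(240°)/Cl(240°) eclipsed 13.2 → 30.9 kJ/mol.
Cl at 300° (staggered): CH2Cl(0°)/Cl(300°) gauche 2.8; CH2Cl(0°)/Br(60°) gauche 3.2; Ph(240°)/Cl(300°) gauche 4.1 → 10.1 kJ/mol.
The maximum (30.9 kJ/mol) occurs with Cl at 240°.

240°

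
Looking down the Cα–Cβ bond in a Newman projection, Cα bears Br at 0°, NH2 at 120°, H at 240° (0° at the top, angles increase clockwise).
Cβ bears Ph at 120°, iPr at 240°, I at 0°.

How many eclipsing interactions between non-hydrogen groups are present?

2

Non-H eclipsing pairs: Br(0°)/I(0°); NH2(120°)/Ph(120°) — 2 interactions.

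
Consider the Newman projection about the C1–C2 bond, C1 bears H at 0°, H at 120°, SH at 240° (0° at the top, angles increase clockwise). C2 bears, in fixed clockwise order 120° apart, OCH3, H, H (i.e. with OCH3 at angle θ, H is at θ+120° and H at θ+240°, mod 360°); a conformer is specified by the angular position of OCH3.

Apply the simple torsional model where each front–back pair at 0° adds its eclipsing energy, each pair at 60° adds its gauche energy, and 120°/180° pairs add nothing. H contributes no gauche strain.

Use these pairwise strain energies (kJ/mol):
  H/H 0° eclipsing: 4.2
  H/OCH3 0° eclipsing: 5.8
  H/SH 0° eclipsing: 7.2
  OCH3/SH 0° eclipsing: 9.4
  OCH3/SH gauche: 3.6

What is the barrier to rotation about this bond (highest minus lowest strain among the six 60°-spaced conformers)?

OCH3 at 0° (eclipsed): H–OCH3 eclipsed, H–H eclipsed, SH–H eclipsed; 5.8 + 4.2 + 7.2 = 17.2 kJ/mol.
OCH3 at 60° (staggered): no non-H gauche contacts → 0.0 kJ/mol.
OCH3 at 120° (eclipsed): H–H eclipsed, H–OCH3 eclipsed, SH–H eclipsed; 4.2 + 5.8 + 7.2 = 17.2 kJ/mol.
OCH3 at 180° (staggered): SH–OCH3 gauche; 3.6 = 3.6 kJ/mol.
OCH3 at 240° (eclipsed): H–H eclipsed, H–H eclipsed, SH–OCH3 eclipsed; 4.2 + 4.2 + 9.4 = 17.8 kJ/mol.
OCH3 at 300° (staggered): SH–OCH3 gauche; 3.6 = 3.6 kJ/mol.
Max at 240° (17.8 kJ/mol), min at 60° (0.0 kJ/mol); barrier = 17.8 kJ/mol.

17.8 kJ/mol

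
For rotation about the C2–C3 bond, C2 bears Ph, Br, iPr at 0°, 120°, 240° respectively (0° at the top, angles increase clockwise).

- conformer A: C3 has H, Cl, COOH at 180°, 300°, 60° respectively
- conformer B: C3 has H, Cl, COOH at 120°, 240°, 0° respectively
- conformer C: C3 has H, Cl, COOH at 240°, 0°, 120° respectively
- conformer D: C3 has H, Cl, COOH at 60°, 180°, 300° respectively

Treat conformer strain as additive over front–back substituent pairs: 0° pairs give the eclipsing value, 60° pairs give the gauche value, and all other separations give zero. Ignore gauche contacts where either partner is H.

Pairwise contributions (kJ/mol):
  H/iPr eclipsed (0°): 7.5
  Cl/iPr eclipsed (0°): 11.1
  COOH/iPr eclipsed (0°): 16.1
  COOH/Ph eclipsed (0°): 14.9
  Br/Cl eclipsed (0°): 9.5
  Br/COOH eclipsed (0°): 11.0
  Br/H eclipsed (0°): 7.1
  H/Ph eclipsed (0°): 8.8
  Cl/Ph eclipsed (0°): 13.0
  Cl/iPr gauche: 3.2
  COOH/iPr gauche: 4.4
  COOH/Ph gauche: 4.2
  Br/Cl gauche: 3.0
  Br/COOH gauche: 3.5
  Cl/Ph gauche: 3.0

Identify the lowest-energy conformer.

A (staggered): Ph–Cl gauche, Ph–COOH gauche, Br–COOH gauche, iPr–Cl gauche; 3.0 + 4.2 + 3.5 + 3.2 = 13.9 kJ/mol.
B (eclipsed): Ph–COOH eclipsed, Br–H eclipsed, iPr–Cl eclipsed; 14.9 + 7.1 + 11.1 = 33.1 kJ/mol.
C (eclipsed): Ph–Cl eclipsed, Br–COOH eclipsed, iPr–H eclipsed; 13.0 + 11.0 + 7.5 = 31.5 kJ/mol.
D (staggered): Ph–COOH gauche, Br–Cl gauche, iPr–Cl gauche, iPr–COOH gauche; 4.2 + 3.0 + 3.2 + 4.4 = 14.8 kJ/mol.
A has the lowest total (13.9 kJ/mol).

A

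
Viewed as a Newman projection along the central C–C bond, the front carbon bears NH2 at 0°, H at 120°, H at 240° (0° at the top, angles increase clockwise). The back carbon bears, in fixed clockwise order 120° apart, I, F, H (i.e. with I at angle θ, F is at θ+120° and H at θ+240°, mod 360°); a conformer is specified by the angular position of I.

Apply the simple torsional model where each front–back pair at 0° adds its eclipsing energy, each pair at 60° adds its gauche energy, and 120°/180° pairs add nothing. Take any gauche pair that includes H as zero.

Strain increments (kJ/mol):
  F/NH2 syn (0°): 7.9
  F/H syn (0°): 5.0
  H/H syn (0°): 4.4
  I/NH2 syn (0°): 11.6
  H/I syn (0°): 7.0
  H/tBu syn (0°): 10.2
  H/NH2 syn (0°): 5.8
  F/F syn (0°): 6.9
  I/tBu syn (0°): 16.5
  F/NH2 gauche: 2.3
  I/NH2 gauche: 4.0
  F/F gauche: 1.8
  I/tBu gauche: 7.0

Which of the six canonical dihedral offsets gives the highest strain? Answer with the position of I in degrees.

I at 0° (eclipsed): NH2(0°)/I(0°) eclipsed 11.6; H(120°)/F(120°) eclipsed 5.0; H(240°)/H(240°) eclipsed 4.4 → 21.0 kJ/mol.
I at 60° (staggered): NH2(0°)/I(60°) gauche 4.0 → 4.0 kJ/mol.
I at 120° (eclipsed): NH2(0°)/H(0°) eclipsed 5.8; H(120°)/I(120°) eclipsed 7.0; H(240°)/F(240°) eclipsed 5.0 → 17.8 kJ/mol.
I at 180° (staggered): NH2(0°)/F(300°) gauche 2.3 → 2.3 kJ/mol.
I at 240° (eclipsed): NH2(0°)/F(0°) eclipsed 7.9; H(120°)/H(120°) eclipsed 4.4; H(240°)/I(240°) eclipsed 7.0 → 19.3 kJ/mol.
I at 300° (staggered): NH2(0°)/I(300°) gauche 4.0; NH2(0°)/F(60°) gauche 2.3 → 6.3 kJ/mol.
The maximum (21.0 kJ/mol) occurs with I at 0°.

0°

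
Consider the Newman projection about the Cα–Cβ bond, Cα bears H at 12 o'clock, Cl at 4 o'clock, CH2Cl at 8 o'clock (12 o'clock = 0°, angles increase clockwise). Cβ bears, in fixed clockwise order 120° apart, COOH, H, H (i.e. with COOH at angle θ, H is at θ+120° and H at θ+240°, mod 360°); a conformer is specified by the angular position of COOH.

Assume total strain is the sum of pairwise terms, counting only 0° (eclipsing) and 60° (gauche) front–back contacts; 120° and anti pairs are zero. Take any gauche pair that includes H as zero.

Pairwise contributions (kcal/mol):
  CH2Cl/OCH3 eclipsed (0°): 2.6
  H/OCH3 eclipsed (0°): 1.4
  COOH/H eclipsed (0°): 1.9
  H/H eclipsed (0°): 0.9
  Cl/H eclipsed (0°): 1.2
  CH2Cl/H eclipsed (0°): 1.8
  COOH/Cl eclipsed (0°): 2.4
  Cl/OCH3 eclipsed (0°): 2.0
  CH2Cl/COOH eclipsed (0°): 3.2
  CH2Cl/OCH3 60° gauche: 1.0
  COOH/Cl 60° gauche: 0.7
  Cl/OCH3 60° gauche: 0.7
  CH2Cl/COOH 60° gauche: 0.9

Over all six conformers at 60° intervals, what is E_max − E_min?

4.6 kcal/mol

COOH at 0° (eclipsed): H(0°)/COOH(0°) eclipsed 1.9; Cl(120°)/H(120°) eclipsed 1.2; CH2Cl(240°)/H(240°) eclipsed 1.8 → 4.9 kcal/mol.
COOH at 60° (staggered): Cl(120°)/COOH(60°) gauche 0.7 → 0.7 kcal/mol.
COOH at 120° (eclipsed): H(0°)/H(0°) eclipsed 0.9; Cl(120°)/COOH(120°) eclipsed 2.4; CH2Cl(240°)/H(240°) eclipsed 1.8 → 5.1 kcal/mol.
COOH at 180° (staggered): Cl(120°)/COOH(180°) gauche 0.7; CH2Cl(240°)/COOH(180°) gauche 0.9 → 1.6 kcal/mol.
COOH at 240° (eclipsed): H(0°)/H(0°) eclipsed 0.9; Cl(120°)/H(120°) eclipsed 1.2; CH2Cl(240°)/COOH(240°) eclipsed 3.2 → 5.3 kcal/mol.
COOH at 300° (staggered): CH2Cl(240°)/COOH(300°) gauche 0.9 → 0.9 kcal/mol.
Max at 240° (5.3 kcal/mol), min at 60° (0.7 kcal/mol); barrier = 4.6 kcal/mol.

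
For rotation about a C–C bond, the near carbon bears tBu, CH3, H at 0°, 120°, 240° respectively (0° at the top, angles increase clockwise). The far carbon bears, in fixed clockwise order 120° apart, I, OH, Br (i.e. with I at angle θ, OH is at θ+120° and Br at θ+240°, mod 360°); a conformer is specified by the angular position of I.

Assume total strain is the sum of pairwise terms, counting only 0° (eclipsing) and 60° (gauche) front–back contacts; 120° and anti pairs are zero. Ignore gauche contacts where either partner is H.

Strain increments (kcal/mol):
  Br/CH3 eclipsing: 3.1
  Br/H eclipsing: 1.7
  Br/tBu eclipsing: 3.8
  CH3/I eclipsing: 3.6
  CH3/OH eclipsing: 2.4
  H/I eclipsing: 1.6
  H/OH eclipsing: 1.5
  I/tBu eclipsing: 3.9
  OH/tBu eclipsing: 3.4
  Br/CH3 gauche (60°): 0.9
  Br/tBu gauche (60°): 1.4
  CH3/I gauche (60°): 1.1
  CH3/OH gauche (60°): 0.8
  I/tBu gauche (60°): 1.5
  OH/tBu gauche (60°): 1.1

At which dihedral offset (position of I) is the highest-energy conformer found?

I at 0° is eclipsed. tBu at 0° is eclipsed with I at 0° (3.9); CH3 at 120° is eclipsed with OH at 120° (2.4); H at 240° is eclipsed with Br at 240° (1.7). Total 8.0 kcal/mol.
I at 60° is staggered. tBu at 0° is gauche with I at 60° (1.5); tBu at 0° is gauche with Br at 300° (1.4); CH3 at 120° is gauche with I at 60° (1.1); CH3 at 120° is gauche with OH at 180° (0.8). Total 4.8 kcal/mol.
I at 120° is eclipsed. tBu at 0° is eclipsed with Br at 0° (3.8); CH3 at 120° is eclipsed with I at 120° (3.6); H at 240° is eclipsed with OH at 240° (1.5). Total 8.9 kcal/mol.
I at 180° is staggered. tBu at 0° is gauche with OH at 300° (1.1); tBu at 0° is gauche with Br at 60° (1.4); CH3 at 120° is gauche with I at 180° (1.1); CH3 at 120° is gauche with Br at 60° (0.9). Total 4.5 kcal/mol.
I at 240° is eclipsed. tBu at 0° is eclipsed with OH at 0° (3.4); CH3 at 120° is eclipsed with Br at 120° (3.1); H at 240° is eclipsed with I at 240° (1.6). Total 8.1 kcal/mol.
I at 300° is staggered. tBu at 0° is gauche with I at 300° (1.5); tBu at 0° is gauche with OH at 60° (1.1); CH3 at 120° is gauche with OH at 60° (0.8); CH3 at 120° is gauche with Br at 180° (0.9). Total 4.3 kcal/mol.
The maximum (8.9 kcal/mol) occurs with I at 120°.

120°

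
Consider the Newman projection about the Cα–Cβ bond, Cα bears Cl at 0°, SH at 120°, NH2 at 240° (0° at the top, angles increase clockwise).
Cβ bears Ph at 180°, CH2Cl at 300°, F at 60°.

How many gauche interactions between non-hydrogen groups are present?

6

Non-H gauche pairs: Cl(0°)/CH2Cl(300°); Cl(0°)/F(60°); SH(120°)/Ph(180°); SH(120°)/F(60°); NH2(240°)/Ph(180°); NH2(240°)/CH2Cl(300°) — 6 interactions.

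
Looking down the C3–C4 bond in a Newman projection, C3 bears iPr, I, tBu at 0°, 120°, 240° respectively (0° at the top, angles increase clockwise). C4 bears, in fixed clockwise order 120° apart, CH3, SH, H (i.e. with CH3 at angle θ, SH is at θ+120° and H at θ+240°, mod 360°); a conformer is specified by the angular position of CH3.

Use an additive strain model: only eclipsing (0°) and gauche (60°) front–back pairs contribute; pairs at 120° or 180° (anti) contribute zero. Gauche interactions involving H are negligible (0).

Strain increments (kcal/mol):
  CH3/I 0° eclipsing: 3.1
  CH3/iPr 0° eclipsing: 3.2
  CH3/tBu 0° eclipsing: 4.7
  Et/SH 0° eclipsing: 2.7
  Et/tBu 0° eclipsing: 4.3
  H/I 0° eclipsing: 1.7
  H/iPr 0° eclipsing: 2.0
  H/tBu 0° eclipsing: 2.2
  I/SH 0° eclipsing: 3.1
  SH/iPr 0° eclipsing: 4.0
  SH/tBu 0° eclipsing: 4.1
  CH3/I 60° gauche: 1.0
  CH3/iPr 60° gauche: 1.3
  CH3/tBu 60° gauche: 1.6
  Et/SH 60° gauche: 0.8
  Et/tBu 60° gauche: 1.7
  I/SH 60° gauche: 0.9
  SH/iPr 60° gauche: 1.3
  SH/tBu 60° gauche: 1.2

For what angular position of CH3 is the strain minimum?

60°

CH3 at 0° (eclipsed): iPr(0°)/CH3(0°) eclipsed 3.2; I(120°)/SH(120°) eclipsed 3.1; tBu(240°)/H(240°) eclipsed 2.2 → 8.5 kcal/mol.
CH3 at 60° (staggered): iPr(0°)/CH3(60°) gauche 1.3; I(120°)/CH3(60°) gauche 1.0; I(120°)/SH(180°) gauche 0.9; tBu(240°)/SH(180°) gauche 1.2 → 4.4 kcal/mol.
CH3 at 120° (eclipsed): iPr(0°)/H(0°) eclipsed 2.0; I(120°)/CH3(120°) eclipsed 3.1; tBu(240°)/SH(240°) eclipsed 4.1 → 9.2 kcal/mol.
CH3 at 180° (staggered): iPr(0°)/SH(300°) gauche 1.3; I(120°)/CH3(180°) gauche 1.0; tBu(240°)/CH3(180°) gauche 1.6; tBu(240°)/SH(300°) gauche 1.2 → 5.1 kcal/mol.
CH3 at 240° (eclipsed): iPr(0°)/SH(0°) eclipsed 4.0; I(120°)/H(120°) eclipsed 1.7; tBu(240°)/CH3(240°) eclipsed 4.7 → 10.4 kcal/mol.
CH3 at 300° (staggered): iPr(0°)/CH3(300°) gauche 1.3; iPr(0°)/SH(60°) gauche 1.3; I(120°)/SH(60°) gauche 0.9; tBu(240°)/CH3(300°) gauche 1.6 → 5.1 kcal/mol.
The minimum (4.4 kcal/mol) occurs with CH3 at 60°.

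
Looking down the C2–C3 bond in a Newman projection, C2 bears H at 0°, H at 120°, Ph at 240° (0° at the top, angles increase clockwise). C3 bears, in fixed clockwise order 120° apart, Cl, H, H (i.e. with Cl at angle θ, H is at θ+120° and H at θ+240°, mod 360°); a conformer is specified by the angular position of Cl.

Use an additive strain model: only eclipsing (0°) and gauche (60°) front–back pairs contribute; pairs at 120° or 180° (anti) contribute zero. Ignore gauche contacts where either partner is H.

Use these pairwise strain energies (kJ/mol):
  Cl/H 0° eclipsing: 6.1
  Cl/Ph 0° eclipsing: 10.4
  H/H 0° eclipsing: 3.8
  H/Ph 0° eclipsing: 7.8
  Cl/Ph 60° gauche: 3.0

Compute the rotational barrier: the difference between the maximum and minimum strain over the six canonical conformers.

Cl at 0° is eclipsed. H at 0° is eclipsed with Cl at 0° (6.1); H at 120° is eclipsed with H at 120° (3.8); Ph at 240° is eclipsed with H at 240° (7.8). Total 17.7 kJ/mol.
Cl at 60° (staggered): no non-H gauche contacts → 0.0 kJ/mol.
Cl at 120° is eclipsed. H at 0° is eclipsed with H at 0° (3.8); H at 120° is eclipsed with Cl at 120° (6.1); Ph at 240° is eclipsed with H at 240° (7.8). Total 17.7 kJ/mol.
Cl at 180° is staggered. Ph at 240° is gauche with Cl at 180° (3.0). Total 3.0 kJ/mol.
Cl at 240° is eclipsed. H at 0° is eclipsed with H at 0° (3.8); H at 120° is eclipsed with H at 120° (3.8); Ph at 240° is eclipsed with Cl at 240° (10.4). Total 18.0 kJ/mol.
Cl at 300° is staggered. Ph at 240° is gauche with Cl at 300° (3.0). Total 3.0 kJ/mol.
Max at 240° (18.0 kJ/mol), min at 60° (0.0 kJ/mol); barrier = 18.0 kJ/mol.

18.0 kJ/mol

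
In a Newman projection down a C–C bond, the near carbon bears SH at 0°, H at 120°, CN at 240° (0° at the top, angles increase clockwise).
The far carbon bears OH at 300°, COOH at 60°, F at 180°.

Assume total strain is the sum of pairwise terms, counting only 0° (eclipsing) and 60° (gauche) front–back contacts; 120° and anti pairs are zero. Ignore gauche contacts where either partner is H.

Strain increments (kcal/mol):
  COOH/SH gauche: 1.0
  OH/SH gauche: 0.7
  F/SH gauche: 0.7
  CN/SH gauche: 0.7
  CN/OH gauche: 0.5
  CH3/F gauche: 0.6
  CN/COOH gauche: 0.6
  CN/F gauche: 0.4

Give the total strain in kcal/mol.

This conformer (staggered): SH–OH gauche, SH–COOH gauche, CN–OH gauche, CN–F gauche; 0.7 + 1.0 + 0.5 + 0.4 = 2.6 kcal/mol.

2.6 kcal/mol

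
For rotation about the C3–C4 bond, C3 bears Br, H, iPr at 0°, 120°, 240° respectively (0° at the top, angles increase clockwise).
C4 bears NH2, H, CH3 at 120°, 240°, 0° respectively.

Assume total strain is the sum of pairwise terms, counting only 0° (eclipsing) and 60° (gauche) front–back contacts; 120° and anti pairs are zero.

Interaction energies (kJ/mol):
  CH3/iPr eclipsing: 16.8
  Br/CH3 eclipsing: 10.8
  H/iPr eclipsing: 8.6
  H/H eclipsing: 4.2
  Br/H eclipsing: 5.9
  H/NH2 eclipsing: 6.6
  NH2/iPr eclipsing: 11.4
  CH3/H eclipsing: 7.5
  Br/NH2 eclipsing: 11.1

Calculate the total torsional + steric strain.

This conformer (eclipsed): Br–CH3 eclipsed, H–NH2 eclipsed, iPr–H eclipsed; 10.8 + 6.6 + 8.6 = 26.0 kJ/mol.

26.0 kJ/mol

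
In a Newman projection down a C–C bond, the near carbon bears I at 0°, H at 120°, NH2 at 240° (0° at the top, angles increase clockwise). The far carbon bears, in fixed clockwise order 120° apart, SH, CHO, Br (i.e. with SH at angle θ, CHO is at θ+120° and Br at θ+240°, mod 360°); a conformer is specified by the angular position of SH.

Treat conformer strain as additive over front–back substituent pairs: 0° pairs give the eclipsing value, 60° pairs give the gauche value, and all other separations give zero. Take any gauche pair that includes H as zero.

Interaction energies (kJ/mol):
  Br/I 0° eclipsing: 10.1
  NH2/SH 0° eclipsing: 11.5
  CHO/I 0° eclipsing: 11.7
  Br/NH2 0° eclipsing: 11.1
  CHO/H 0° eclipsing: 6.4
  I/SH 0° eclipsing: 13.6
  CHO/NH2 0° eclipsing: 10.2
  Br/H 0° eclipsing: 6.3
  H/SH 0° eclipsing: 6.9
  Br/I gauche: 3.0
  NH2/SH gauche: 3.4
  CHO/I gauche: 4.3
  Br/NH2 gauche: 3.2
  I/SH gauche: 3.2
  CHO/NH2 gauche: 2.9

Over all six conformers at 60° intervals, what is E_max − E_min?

SH at 0° (eclipsed): I(0°)/SH(0°) eclipsed 13.6; H(120°)/CHO(120°) eclipsed 6.4; NH2(240°)/Br(240°) eclipsed 11.1 → 31.1 kJ/mol.
SH at 60° (staggered): I(0°)/SH(60°) gauche 3.2; I(0°)/Br(300°) gauche 3.0; NH2(240°)/CHO(180°) gauche 2.9; NH2(240°)/Br(300°) gauche 3.2 → 12.3 kJ/mol.
SH at 120° (eclipsed): I(0°)/Br(0°) eclipsed 10.1; H(120°)/SH(120°) eclipsed 6.9; NH2(240°)/CHO(240°) eclipsed 10.2 → 27.2 kJ/mol.
SH at 180° (staggered): I(0°)/CHO(300°) gauche 4.3; I(0°)/Br(60°) gauche 3.0; NH2(240°)/SH(180°) gauche 3.4; NH2(240°)/CHO(300°) gauche 2.9 → 13.6 kJ/mol.
SH at 240° (eclipsed): I(0°)/CHO(0°) eclipsed 11.7; H(120°)/Br(120°) eclipsed 6.3; NH2(240°)/SH(240°) eclipsed 11.5 → 29.5 kJ/mol.
SH at 300° (staggered): I(0°)/SH(300°) gauche 3.2; I(0°)/CHO(60°) gauche 4.3; NH2(240°)/SH(300°) gauche 3.4; NH2(240°)/Br(180°) gauche 3.2 → 14.1 kJ/mol.
Max at 0° (31.1 kJ/mol), min at 60° (12.3 kJ/mol); barrier = 18.8 kJ/mol.

18.8 kJ/mol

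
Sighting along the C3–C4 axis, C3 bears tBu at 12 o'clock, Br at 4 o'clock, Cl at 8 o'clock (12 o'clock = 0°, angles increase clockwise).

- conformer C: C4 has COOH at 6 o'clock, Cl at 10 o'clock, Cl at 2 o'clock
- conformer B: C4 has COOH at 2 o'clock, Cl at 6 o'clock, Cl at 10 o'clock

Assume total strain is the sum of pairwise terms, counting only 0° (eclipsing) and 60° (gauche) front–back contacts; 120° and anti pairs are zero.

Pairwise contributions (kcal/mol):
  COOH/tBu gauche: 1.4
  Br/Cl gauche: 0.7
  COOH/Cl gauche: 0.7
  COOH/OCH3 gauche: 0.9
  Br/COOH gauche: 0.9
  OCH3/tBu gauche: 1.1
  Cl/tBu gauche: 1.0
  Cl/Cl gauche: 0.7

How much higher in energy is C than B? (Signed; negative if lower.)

-0.4 kcal/mol

C (staggered): tBu–Cl gauche, tBu–Cl gauche, Br–COOH gauche, Br–Cl gauche, Cl–COOH gauche, Cl–Cl gauche; 1.0 + 1.0 + 0.9 + 0.7 + 0.7 + 0.7 = 5.0 kcal/mol.
B (staggered): tBu–COOH gauche, tBu–Cl gauche, Br–COOH gauche, Br–Cl gauche, Cl–Cl gauche, Cl–Cl gauche; 1.4 + 1.0 + 0.9 + 0.7 + 0.7 + 0.7 = 5.4 kcal/mol.
E(C) − E(B) = 5.0 − 5.4 = -0.4 kcal/mol.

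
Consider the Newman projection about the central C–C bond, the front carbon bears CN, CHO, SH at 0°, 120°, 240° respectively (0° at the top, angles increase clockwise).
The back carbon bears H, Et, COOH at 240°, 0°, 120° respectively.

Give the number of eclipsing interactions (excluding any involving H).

Non-H eclipsing pairs: CN(0°)/Et(0°); CHO(120°)/COOH(120°) — 2 interactions.

2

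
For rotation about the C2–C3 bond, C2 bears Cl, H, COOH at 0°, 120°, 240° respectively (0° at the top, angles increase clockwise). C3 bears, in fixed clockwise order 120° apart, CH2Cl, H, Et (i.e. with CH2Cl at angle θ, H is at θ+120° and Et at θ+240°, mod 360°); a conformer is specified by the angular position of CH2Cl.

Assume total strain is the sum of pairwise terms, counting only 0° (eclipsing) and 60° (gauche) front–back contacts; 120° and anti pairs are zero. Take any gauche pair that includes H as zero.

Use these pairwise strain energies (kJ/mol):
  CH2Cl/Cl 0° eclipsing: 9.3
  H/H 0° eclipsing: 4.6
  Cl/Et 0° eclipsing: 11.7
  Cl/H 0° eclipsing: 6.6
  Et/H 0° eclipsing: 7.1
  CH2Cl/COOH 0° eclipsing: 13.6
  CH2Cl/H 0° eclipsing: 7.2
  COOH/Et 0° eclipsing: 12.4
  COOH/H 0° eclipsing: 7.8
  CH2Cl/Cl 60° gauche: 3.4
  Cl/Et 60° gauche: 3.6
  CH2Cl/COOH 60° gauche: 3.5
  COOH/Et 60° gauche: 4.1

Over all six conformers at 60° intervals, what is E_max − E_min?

CH2Cl at 0° is eclipsed. Cl at 0° is eclipsed with CH2Cl at 0° (9.3); H at 120° is eclipsed with H at 120° (4.6); COOH at 240° is eclipsed with Et at 240° (12.4). Total 26.3 kJ/mol.
CH2Cl at 60° is staggered. Cl at 0° is gauche with CH2Cl at 60° (3.4); Cl at 0° is gauche with Et at 300° (3.6); COOH at 240° is gauche with Et at 300° (4.1). Total 11.1 kJ/mol.
CH2Cl at 120° is eclipsed. Cl at 0° is eclipsed with Et at 0° (11.7); H at 120° is eclipsed with CH2Cl at 120° (7.2); COOH at 240° is eclipsed with H at 240° (7.8). Total 26.7 kJ/mol.
CH2Cl at 180° is staggered. Cl at 0° is gauche with Et at 60° (3.6); COOH at 240° is gauche with CH2Cl at 180° (3.5). Total 7.1 kJ/mol.
CH2Cl at 240° is eclipsed. Cl at 0° is eclipsed with H at 0° (6.6); H at 120° is eclipsed with Et at 120° (7.1); COOH at 240° is eclipsed with CH2Cl at 240° (13.6). Total 27.3 kJ/mol.
CH2Cl at 300° is staggered. Cl at 0° is gauche with CH2Cl at 300° (3.4); COOH at 240° is gauche with CH2Cl at 300° (3.5); COOH at 240° is gauche with Et at 180° (4.1). Total 11.0 kJ/mol.
Max at 240° (27.3 kJ/mol), min at 180° (7.1 kJ/mol); barrier = 20.2 kJ/mol.

20.2 kJ/mol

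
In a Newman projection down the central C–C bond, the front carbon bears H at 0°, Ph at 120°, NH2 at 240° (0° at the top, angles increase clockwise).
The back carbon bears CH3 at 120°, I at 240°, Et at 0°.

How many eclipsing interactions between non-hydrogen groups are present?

2

Non-H eclipsing pairs: Ph(120°)/CH3(120°); NH2(240°)/I(240°) — 2 interactions.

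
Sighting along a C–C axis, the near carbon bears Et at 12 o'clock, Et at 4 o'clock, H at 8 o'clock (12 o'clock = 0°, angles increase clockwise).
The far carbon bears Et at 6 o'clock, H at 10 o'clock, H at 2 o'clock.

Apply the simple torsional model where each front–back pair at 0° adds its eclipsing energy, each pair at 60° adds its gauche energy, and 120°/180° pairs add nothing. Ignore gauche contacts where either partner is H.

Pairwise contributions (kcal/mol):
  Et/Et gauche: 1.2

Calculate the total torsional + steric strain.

This conformer (staggered): Et(120°)/Et(180°) gauche 1.2 → 1.2 kcal/mol.

1.2 kcal/mol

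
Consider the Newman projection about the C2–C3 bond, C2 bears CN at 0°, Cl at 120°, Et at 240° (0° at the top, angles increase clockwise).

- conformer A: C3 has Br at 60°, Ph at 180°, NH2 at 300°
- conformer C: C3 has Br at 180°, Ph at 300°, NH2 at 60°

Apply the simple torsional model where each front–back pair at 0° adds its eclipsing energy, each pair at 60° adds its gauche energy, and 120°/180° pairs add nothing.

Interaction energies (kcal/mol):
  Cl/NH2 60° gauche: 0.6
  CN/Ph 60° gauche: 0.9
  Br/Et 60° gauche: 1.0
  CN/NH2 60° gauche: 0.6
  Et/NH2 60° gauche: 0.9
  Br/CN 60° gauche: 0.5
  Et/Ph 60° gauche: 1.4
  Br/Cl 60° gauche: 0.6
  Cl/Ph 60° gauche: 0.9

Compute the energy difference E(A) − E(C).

-0.2 kcal/mol

A (staggered): CN(0°)/Br(60°) gauche 0.5; CN(0°)/NH2(300°) gauche 0.6; Cl(120°)/Br(60°) gauche 0.6; Cl(120°)/Ph(180°) gauche 0.9; Et(240°)/Ph(180°) gauche 1.4; Et(240°)/NH2(300°) gauche 0.9 → 4.9 kcal/mol.
C (staggered): CN(0°)/Ph(300°) gauche 0.9; CN(0°)/NH2(60°) gauche 0.6; Cl(120°)/Br(180°) gauche 0.6; Cl(120°)/NH2(60°) gauche 0.6; Et(240°)/Br(180°) gauche 1.0; Et(240°)/Ph(300°) gauche 1.4 → 5.1 kcal/mol.
E(A) − E(C) = 4.9 − 5.1 = -0.2 kcal/mol.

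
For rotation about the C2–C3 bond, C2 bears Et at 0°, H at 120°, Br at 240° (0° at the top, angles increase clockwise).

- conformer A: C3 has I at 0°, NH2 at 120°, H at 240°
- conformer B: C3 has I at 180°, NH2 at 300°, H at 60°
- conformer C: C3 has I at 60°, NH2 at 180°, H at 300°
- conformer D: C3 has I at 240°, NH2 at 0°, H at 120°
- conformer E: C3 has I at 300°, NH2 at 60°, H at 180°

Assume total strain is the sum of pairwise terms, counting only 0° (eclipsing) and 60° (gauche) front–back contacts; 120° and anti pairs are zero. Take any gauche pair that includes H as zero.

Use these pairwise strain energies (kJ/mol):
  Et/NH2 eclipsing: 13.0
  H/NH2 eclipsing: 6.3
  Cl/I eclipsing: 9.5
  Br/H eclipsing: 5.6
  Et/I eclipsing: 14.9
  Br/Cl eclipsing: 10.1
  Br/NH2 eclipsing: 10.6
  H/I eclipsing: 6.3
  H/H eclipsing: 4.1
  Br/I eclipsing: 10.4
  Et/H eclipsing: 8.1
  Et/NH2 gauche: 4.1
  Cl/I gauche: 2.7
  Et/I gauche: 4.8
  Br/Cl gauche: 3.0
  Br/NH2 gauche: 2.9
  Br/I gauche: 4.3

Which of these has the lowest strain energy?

A is eclipsed. Et at 0° is eclipsed with I at 0° (14.9); H at 120° is eclipsed with NH2 at 120° (6.3); Br at 240° is eclipsed with H at 240° (5.6). Total 26.8 kJ/mol.
B is staggered. Et at 0° is gauche with NH2 at 300° (4.1); Br at 240° is gauche with I at 180° (4.3); Br at 240° is gauche with NH2 at 300° (2.9). Total 11.3 kJ/mol.
C is staggered. Et at 0° is gauche with I at 60° (4.8); Br at 240° is gauche with NH2 at 180° (2.9). Total 7.7 kJ/mol.
D is eclipsed. Et at 0° is eclipsed with NH2 at 0° (13.0); H at 120° is eclipsed with H at 120° (4.1); Br at 240° is eclipsed with I at 240° (10.4). Total 27.5 kJ/mol.
E is staggered. Et at 0° is gauche with I at 300° (4.8); Et at 0° is gauche with NH2 at 60° (4.1); Br at 240° is gauche with I at 300° (4.3). Total 13.2 kJ/mol.
C has the lowest total (7.7 kJ/mol).

C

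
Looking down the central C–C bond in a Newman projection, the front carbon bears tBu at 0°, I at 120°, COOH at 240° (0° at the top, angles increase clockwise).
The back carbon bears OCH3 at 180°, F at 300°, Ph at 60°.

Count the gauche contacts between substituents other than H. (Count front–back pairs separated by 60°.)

6

Non-H gauche pairs: tBu(0°)/F(300°); tBu(0°)/Ph(60°); I(120°)/OCH3(180°); I(120°)/Ph(60°); COOH(240°)/OCH3(180°); COOH(240°)/F(300°) — 6 interactions.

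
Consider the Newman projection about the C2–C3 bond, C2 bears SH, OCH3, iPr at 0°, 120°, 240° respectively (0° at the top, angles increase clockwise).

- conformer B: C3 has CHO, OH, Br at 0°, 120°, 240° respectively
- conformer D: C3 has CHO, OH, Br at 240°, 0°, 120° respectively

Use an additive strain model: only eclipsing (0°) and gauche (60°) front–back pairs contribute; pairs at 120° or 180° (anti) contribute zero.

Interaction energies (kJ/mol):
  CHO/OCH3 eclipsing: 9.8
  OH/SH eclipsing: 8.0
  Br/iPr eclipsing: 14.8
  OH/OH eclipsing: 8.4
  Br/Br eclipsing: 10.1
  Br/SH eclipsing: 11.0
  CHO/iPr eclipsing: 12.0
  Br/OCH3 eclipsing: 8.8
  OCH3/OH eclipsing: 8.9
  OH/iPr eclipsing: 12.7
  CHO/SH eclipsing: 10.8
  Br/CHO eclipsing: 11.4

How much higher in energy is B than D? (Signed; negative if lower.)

B (eclipsed): SH–CHO eclipsed, OCH3–OH eclipsed, iPr–Br eclipsed; 10.8 + 8.9 + 14.8 = 34.5 kJ/mol.
D (eclipsed): SH–OH eclipsed, OCH3–Br eclipsed, iPr–CHO eclipsed; 8.0 + 8.8 + 12.0 = 28.8 kJ/mol.
E(B) − E(D) = 34.5 − 28.8 = +5.7 kJ/mol.

+5.7 kJ/mol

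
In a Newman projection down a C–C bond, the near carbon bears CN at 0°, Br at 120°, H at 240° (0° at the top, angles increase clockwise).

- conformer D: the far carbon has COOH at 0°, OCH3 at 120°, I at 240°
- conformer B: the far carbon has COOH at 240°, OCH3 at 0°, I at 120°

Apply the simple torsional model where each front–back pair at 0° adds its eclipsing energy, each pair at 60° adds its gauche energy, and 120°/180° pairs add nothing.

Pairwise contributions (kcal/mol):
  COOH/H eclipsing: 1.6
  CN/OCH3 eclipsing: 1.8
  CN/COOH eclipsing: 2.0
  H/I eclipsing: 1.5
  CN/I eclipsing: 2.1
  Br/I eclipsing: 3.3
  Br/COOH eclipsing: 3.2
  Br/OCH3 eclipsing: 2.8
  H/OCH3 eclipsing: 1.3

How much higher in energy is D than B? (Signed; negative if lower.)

D is eclipsed. CN at 0° is eclipsed with COOH at 0° (2.0); Br at 120° is eclipsed with OCH3 at 120° (2.8); H at 240° is eclipsed with I at 240° (1.5). Total 6.3 kcal/mol.
B is eclipsed. CN at 0° is eclipsed with OCH3 at 0° (1.8); Br at 120° is eclipsed with I at 120° (3.3); H at 240° is eclipsed with COOH at 240° (1.6). Total 6.7 kcal/mol.
E(D) − E(B) = 6.3 − 6.7 = -0.4 kcal/mol.

-0.4 kcal/mol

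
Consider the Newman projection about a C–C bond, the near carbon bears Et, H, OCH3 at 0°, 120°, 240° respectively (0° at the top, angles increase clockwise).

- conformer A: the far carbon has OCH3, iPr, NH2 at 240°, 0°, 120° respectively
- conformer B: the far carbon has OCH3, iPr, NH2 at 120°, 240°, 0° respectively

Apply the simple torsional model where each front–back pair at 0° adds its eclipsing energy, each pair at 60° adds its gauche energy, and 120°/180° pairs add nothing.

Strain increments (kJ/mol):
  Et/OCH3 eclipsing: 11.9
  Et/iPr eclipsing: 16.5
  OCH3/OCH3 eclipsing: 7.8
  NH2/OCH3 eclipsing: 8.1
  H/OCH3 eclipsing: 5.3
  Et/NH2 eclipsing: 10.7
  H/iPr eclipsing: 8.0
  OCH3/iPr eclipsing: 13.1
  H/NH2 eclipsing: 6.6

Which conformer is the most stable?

A is eclipsed. Et at 0° is eclipsed with iPr at 0° (16.5); H at 120° is eclipsed with NH2 at 120° (6.6); OCH3 at 240° is eclipsed with OCH3 at 240° (7.8). Total 30.9 kJ/mol.
B is eclipsed. Et at 0° is eclipsed with NH2 at 0° (10.7); H at 120° is eclipsed with OCH3 at 120° (5.3); OCH3 at 240° is eclipsed with iPr at 240° (13.1). Total 29.1 kJ/mol.
B has the lowest total (29.1 kJ/mol).

B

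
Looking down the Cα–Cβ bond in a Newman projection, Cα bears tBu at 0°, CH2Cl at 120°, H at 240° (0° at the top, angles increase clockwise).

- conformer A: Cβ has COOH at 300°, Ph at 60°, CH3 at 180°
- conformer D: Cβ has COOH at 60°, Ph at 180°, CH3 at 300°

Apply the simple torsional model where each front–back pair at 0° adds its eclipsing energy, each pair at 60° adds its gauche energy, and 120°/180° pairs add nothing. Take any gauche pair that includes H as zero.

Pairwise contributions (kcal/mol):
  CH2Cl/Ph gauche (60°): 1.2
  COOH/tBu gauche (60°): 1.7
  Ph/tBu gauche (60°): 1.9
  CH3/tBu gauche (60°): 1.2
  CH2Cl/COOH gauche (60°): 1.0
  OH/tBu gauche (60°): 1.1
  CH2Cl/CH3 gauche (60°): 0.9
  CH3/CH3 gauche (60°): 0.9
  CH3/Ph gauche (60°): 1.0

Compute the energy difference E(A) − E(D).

+0.6 kcal/mol

A (staggered): tBu(0°)/COOH(300°) gauche 1.7; tBu(0°)/Ph(60°) gauche 1.9; CH2Cl(120°)/Ph(60°) gauche 1.2; CH2Cl(120°)/CH3(180°) gauche 0.9 → 5.7 kcal/mol.
D (staggered): tBu(0°)/COOH(60°) gauche 1.7; tBu(0°)/CH3(300°) gauche 1.2; CH2Cl(120°)/COOH(60°) gauche 1.0; CH2Cl(120°)/Ph(180°) gauche 1.2 → 5.1 kcal/mol.
E(A) − E(D) = 5.7 − 5.1 = +0.6 kcal/mol.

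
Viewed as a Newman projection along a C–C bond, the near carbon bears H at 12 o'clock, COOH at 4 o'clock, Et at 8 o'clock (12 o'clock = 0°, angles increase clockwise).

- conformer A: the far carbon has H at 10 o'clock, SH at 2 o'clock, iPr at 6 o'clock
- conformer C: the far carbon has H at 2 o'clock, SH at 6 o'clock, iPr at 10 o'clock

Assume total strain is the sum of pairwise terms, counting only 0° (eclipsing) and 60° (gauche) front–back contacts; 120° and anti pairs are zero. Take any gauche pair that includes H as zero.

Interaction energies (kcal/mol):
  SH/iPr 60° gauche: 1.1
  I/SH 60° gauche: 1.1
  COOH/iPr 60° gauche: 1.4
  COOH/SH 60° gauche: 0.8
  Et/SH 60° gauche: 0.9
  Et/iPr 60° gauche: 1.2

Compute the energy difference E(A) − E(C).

+0.5 kcal/mol

A (staggered): COOH–SH gauche, COOH–iPr gauche, Et–iPr gauche; 0.8 + 1.4 + 1.2 = 3.4 kcal/mol.
C (staggered): COOH–SH gauche, Et–SH gauche, Et–iPr gauche; 0.8 + 0.9 + 1.2 = 2.9 kcal/mol.
E(A) − E(C) = 3.4 − 2.9 = +0.5 kcal/mol.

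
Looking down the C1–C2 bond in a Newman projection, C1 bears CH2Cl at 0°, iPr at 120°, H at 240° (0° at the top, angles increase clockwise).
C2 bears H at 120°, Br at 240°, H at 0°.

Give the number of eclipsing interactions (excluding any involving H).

Every eclipsing pair involves H, so the count is 0.

0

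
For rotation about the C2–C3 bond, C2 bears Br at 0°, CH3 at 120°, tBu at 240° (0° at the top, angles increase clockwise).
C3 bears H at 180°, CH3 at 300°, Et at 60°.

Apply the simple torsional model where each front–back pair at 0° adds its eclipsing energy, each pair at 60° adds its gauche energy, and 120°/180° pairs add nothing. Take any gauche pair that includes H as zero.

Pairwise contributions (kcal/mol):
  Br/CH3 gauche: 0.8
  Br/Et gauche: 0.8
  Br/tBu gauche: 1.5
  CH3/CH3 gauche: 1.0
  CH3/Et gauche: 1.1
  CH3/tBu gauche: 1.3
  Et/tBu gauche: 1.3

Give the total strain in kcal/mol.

This conformer (staggered): Br(0°)/CH3(300°) gauche 0.8; Br(0°)/Et(60°) gauche 0.8; CH3(120°)/Et(60°) gauche 1.1; tBu(240°)/CH3(300°) gauche 1.3 → 4.0 kcal/mol.

4.0 kcal/mol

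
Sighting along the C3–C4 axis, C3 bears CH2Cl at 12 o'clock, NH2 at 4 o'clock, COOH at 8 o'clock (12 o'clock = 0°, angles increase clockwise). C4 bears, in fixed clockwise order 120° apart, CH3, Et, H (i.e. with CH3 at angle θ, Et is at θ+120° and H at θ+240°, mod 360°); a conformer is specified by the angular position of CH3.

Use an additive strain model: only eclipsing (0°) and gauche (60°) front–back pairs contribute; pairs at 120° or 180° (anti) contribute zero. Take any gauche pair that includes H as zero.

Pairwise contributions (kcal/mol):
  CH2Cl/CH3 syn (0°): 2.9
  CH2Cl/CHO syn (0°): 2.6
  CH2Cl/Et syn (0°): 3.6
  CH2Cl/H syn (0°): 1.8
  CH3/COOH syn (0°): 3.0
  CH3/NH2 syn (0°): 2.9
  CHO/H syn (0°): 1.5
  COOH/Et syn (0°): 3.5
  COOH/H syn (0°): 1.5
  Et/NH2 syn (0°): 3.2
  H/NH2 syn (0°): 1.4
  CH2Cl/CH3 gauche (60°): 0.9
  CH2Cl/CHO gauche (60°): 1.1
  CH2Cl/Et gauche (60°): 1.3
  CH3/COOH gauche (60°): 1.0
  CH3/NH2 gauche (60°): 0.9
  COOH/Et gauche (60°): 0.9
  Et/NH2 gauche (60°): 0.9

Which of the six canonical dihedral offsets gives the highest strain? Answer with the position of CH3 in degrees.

CH3 at 0° (eclipsed): CH2Cl(0°)/CH3(0°) eclipsed 2.9; NH2(120°)/Et(120°) eclipsed 3.2; COOH(240°)/H(240°) eclipsed 1.5 → 7.6 kcal/mol.
CH3 at 60° (staggered): CH2Cl(0°)/CH3(60°) gauche 0.9; NH2(120°)/CH3(60°) gauche 0.9; NH2(120°)/Et(180°) gauche 0.9; COOH(240°)/Et(180°) gauche 0.9 → 3.6 kcal/mol.
CH3 at 120° (eclipsed): CH2Cl(0°)/H(0°) eclipsed 1.8; NH2(120°)/CH3(120°) eclipsed 2.9; COOH(240°)/Et(240°) eclipsed 3.5 → 8.2 kcal/mol.
CH3 at 180° (staggered): CH2Cl(0°)/Et(300°) gauche 1.3; NH2(120°)/CH3(180°) gauche 0.9; COOH(240°)/CH3(180°) gauche 1.0; COOH(240°)/Et(300°) gauche 0.9 → 4.1 kcal/mol.
CH3 at 240° (eclipsed): CH2Cl(0°)/Et(0°) eclipsed 3.6; NH2(120°)/H(120°) eclipsed 1.4; COOH(240°)/CH3(240°) eclipsed 3.0 → 8.0 kcal/mol.
CH3 at 300° (staggered): CH2Cl(0°)/CH3(300°) gauche 0.9; CH2Cl(0°)/Et(60°) gauche 1.3; NH2(120°)/Et(60°) gauche 0.9; COOH(240°)/CH3(300°) gauche 1.0 → 4.1 kcal/mol.
The maximum (8.2 kcal/mol) occurs with CH3 at 120°.

120°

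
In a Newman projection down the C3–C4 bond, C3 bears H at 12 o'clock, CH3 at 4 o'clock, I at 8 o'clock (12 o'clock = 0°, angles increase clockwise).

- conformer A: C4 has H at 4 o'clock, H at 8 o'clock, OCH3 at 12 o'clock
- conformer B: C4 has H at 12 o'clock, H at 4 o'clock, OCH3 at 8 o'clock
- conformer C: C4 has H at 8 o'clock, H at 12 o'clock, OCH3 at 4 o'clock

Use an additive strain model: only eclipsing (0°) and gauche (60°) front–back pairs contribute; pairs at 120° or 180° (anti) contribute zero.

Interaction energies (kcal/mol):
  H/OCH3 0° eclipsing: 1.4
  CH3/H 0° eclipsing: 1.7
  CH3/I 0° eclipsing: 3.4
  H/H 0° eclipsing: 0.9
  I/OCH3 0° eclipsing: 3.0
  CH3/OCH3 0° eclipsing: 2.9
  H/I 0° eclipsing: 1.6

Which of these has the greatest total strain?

A (eclipsed): H(0°)/OCH3(0°) eclipsed 1.4; CH3(120°)/H(120°) eclipsed 1.7; I(240°)/H(240°) eclipsed 1.6 → 4.7 kcal/mol.
B (eclipsed): H(0°)/H(0°) eclipsed 0.9; CH3(120°)/H(120°) eclipsed 1.7; I(240°)/OCH3(240°) eclipsed 3.0 → 5.6 kcal/mol.
C (eclipsed): H(0°)/H(0°) eclipsed 0.9; CH3(120°)/OCH3(120°) eclipsed 2.9; I(240°)/H(240°) eclipsed 1.6 → 5.4 kcal/mol.
B has the highest total (5.6 kcal/mol).

B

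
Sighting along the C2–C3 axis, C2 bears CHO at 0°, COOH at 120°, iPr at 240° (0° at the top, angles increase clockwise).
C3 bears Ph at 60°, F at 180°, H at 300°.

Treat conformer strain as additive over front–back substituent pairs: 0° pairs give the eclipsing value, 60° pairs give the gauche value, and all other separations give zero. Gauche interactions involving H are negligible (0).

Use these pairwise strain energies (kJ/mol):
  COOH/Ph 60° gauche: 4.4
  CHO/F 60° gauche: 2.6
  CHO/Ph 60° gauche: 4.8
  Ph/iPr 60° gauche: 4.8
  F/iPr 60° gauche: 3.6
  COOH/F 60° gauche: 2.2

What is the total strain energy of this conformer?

15.0 kJ/mol

This conformer is staggered. CHO at 0° is gauche with Ph at 60° (4.8); COOH at 120° is gauche with Ph at 60° (4.4); COOH at 120° is gauche with F at 180° (2.2); iPr at 240° is gauche with F at 180° (3.6). Total 15.0 kJ/mol.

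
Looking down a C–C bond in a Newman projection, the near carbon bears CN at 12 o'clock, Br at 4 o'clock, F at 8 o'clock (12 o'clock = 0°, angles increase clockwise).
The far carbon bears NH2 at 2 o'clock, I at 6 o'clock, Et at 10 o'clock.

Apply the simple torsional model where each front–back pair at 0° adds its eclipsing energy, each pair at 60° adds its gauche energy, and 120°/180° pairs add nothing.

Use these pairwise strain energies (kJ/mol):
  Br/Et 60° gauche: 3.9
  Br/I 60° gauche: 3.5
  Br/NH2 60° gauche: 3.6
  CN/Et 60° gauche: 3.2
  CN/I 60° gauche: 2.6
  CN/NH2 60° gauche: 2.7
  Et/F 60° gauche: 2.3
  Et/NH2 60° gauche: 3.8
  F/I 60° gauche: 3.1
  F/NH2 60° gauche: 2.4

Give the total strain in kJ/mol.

18.4 kJ/mol

This conformer (staggered): CN(0°)/NH2(60°) gauche 2.7; CN(0°)/Et(300°) gauche 3.2; Br(120°)/NH2(60°) gauche 3.6; Br(120°)/I(180°) gauche 3.5; F(240°)/I(180°) gauche 3.1; F(240°)/Et(300°) gauche 2.3 → 18.4 kJ/mol.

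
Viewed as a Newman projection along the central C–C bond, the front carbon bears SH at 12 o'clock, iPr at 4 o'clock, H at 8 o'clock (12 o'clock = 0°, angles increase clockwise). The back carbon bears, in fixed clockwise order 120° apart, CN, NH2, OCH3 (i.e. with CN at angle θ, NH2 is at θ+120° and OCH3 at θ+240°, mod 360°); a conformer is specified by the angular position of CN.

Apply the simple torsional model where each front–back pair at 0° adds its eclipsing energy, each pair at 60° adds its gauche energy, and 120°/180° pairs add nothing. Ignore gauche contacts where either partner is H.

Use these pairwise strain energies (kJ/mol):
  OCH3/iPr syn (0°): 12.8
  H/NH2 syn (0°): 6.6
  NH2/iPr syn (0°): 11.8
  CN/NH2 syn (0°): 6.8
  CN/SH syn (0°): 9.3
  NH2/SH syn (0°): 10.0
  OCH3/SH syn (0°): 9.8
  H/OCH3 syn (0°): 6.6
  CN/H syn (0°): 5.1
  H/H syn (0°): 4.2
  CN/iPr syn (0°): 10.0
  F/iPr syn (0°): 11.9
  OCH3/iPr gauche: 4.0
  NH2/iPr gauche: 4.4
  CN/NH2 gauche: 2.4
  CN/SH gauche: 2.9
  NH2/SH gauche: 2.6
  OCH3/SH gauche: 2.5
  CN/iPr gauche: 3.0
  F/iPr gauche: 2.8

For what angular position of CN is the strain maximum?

240°

CN at 0° (eclipsed): SH–CN eclipsed, iPr–NH2 eclipsed, H–OCH3 eclipsed; 9.3 + 11.8 + 6.6 = 27.7 kJ/mol.
CN at 60° (staggered): SH–CN gauche, SH–OCH3 gauche, iPr–CN gauche, iPr–NH2 gauche; 2.9 + 2.5 + 3.0 + 4.4 = 12.8 kJ/mol.
CN at 120° (eclipsed): SH–OCH3 eclipsed, iPr–CN eclipsed, H–NH2 eclipsed; 9.8 + 10.0 + 6.6 = 26.4 kJ/mol.
CN at 180° (staggered): SH–NH2 gauche, SH–OCH3 gauche, iPr–CN gauche, iPr–OCH3 gauche; 2.6 + 2.5 + 3.0 + 4.0 = 12.1 kJ/mol.
CN at 240° (eclipsed): SH–NH2 eclipsed, iPr–OCH3 eclipsed, H–CN eclipsed; 10.0 + 12.8 + 5.1 = 27.9 kJ/mol.
CN at 300° (staggered): SH–CN gauche, SH–NH2 gauche, iPr–NH2 gauche, iPr–OCH3 gauche; 2.9 + 2.6 + 4.4 + 4.0 = 13.9 kJ/mol.
The maximum (27.9 kJ/mol) occurs with CN at 240°.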